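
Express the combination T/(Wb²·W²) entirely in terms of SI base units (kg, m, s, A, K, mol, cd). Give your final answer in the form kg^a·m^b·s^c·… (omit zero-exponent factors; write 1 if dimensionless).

T = kg·s⁻²·A⁻¹.
Wb = kg·m²·s⁻²·A⁻¹.
So Wb⁻² = kg⁻²·m⁻⁴·s⁴·A².
W = kg·m²·s⁻³.
So W⁻² = kg⁻²·m⁻⁴·s⁶.
Combining: T·Wb⁻²·W⁻² = (kg·s⁻²·A⁻¹) · (kg⁻²·m⁻⁴·s⁴·A²) · (kg⁻²·m⁻⁴·s⁶) = kg⁻³·m⁻⁸·s⁸·A.

kg⁻³·m⁻⁸·s⁸·A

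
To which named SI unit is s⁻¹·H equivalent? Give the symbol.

H = kg·m²·s⁻²·A⁻².
Combining: s⁻¹·H = s⁻¹ · (kg·m²·s⁻²·A⁻²) = kg·m²·s⁻³·A⁻².
kg·m²·s⁻³·A⁻² is the base-SI form of the ohm.

Ω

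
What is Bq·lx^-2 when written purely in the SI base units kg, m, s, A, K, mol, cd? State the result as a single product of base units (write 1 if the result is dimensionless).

Bq = s⁻¹.
lx = m⁻²·cd.
So lx⁻² = m⁴·cd⁻².
Combining: Bq·lx⁻² = s⁻¹ · (m⁴·cd⁻²) = m⁴·s⁻¹·cd⁻².

m⁴·s⁻¹·cd⁻²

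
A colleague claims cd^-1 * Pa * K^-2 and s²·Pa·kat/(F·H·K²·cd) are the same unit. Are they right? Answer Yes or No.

No

Left side:
  Pa = N/m² (pressure = force per area),
      = kg·m⁻¹·s⁻².
  Combining: cd⁻¹·Pa·K⁻² = cd⁻¹ · (kg·m⁻¹·s⁻²) · K⁻² = kg·m⁻¹·s⁻²·K⁻²·cd⁻¹.
Right side:
  F = kg⁻¹·m⁻²·s⁴·A².
  So F⁻¹ = kg·m²·s⁻⁴·A⁻².
  Pa = kg·m⁻¹·s⁻².
  kat = s⁻¹·mol.
  H = kg·m²·s⁻²·A⁻².
  So H⁻¹ = kg⁻¹·m⁻²·s²·A².
  Combining: s²·F⁻¹·Pa·kat·H⁻¹·K⁻²·cd⁻¹ = s² · (kg·m²·s⁻⁴·A⁻²) · (kg·m⁻¹·s⁻²) · (s⁻¹·mol) · (kg⁻¹·m⁻²·s²·A²) · K⁻² · cd⁻¹ = kg·m⁻¹·s⁻³·K⁻²·mol·cd⁻¹.
Left is kg·m⁻¹·s⁻²·K⁻²·cd⁻¹; right is kg·m⁻¹·s⁻³·K⁻²·mol·cd⁻¹ — different.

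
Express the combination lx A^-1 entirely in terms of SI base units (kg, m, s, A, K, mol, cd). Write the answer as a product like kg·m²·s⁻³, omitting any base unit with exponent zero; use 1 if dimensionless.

lx = m⁻²·cd.
Combining: lx·A⁻¹ = (m⁻²·cd) · A⁻¹ = m⁻²·A⁻¹·cd.

m⁻²·A⁻¹·cd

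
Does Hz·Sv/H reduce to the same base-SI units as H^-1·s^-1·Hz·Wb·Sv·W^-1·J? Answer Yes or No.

No

Left side:
  Hz = 1/s = s⁻¹ (frequency is cycles per second).
  H = Wb/A (inductance = flux per current),
      = kg·m²·s⁻²·A⁻².
  So H⁻¹ = kg⁻¹·m⁻²·s²·A².
  Sv = J/kg (equivalent dose = energy per mass),
      = m²·s⁻².
  Combining: Hz·H⁻¹·Sv = s⁻¹ · (kg⁻¹·m⁻²·s²·A²) · (m²·s⁻²) = kg⁻¹·s⁻¹·A².
Right side:
  H = kg·m²·s⁻²·A⁻².
  So H⁻¹ = kg⁻¹·m⁻²·s²·A².
  Hz = s⁻¹.
  Wb = kg·m²·s⁻²·A⁻¹.
  Sv = m²·s⁻².
  W = kg·m²·s⁻³.
  So W⁻¹ = kg⁻¹·m⁻²·s³.
  J = kg·m²·s⁻².
  Combining: H⁻¹·s⁻¹·Hz·Wb·Sv·W⁻¹·J = (kg⁻¹·m⁻²·s²·A²) · s⁻¹ · s⁻¹ · (kg·m²·s⁻²·A⁻¹) · (m²·s⁻²) · (kg⁻¹·m⁻²·s³) · (kg·m²·s⁻²) = m²·s⁻³·A.
Left is kg⁻¹·s⁻¹·A²; right is m²·s⁻³·A — different.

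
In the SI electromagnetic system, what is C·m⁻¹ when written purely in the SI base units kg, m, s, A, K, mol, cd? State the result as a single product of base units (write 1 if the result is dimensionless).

m⁻¹·s·A

C = s·A.
Combining: C·m⁻¹ = (s·A) · m⁻¹ = m⁻¹·s·A.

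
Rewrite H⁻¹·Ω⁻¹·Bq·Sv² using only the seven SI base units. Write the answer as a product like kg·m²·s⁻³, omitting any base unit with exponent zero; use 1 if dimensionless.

kg⁻²·A⁴

H = kg·m²·s⁻²·A⁻².
So H⁻¹ = kg⁻¹·m⁻²·s²·A².
Ω = kg·m²·s⁻³·A⁻².
So Ω⁻¹ = kg⁻¹·m⁻²·s³·A².
Bq = s⁻¹.
Sv = m²·s⁻².
So Sv² = m⁴·s⁻⁴.
Combining: H⁻¹·Ω⁻¹·Bq·Sv² = (kg⁻¹·m⁻²·s²·A²) · (kg⁻¹·m⁻²·s³·A²) · s⁻¹ · (m⁴·s⁻⁴) = kg⁻²·A⁴.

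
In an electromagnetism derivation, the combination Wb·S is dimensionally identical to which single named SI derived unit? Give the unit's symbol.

Wb = V·s (flux: a volt is a weber per second),
    = kg·m²·s⁻²·A⁻¹.
S = 1/Ω (conductance is reciprocal resistance),
    = kg⁻¹·m⁻²·s³·A².
Combining: Wb·S = (kg·m²·s⁻²·A⁻¹) · (kg⁻¹·m⁻²·s³·A²) = s·A.
s·A is the base-SI form of the coulomb.

C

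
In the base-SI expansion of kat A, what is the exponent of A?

1

kat = s⁻¹·mol.
Combining: kat·A = (s⁻¹·mol) · A = s⁻¹·A·mol.
The exponent of A is 1.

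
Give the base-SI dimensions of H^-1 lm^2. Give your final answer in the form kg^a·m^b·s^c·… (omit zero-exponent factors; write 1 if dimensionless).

H = kg·m²·s⁻²·A⁻².
So H⁻¹ = kg⁻¹·m⁻²·s²·A².
lm = cd.
So lm² = cd².
Combining: H⁻¹·lm² = (kg⁻¹·m⁻²·s²·A²) · cd² = kg⁻¹·m⁻²·s²·A²·cd².

kg⁻¹·m⁻²·s²·A²·cd²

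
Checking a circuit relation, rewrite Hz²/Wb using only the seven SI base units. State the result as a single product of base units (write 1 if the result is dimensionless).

kg⁻¹·m⁻²·A

Wb = kg·m²·s⁻²·A⁻¹.
So Wb⁻¹ = kg⁻¹·m⁻²·s²·A.
Hz = s⁻¹.
So Hz² = s⁻².
Combining: Wb⁻¹·Hz² = (kg⁻¹·m⁻²·s²·A) · s⁻² = kg⁻¹·m⁻²·A.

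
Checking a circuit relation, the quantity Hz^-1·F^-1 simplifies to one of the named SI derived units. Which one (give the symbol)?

Hz = 1/s = s⁻¹ (frequency is cycles per second).
So Hz⁻¹ = s.
F = C/V (capacitance = charge per voltage),
    = A·s/(kg·m²·s⁻³·A⁻¹) (substituting C and V),
    = kg⁻¹·m⁻²·s⁴·A².
So F⁻¹ = kg·m²·s⁻⁴·A⁻².
Combining: Hz⁻¹·F⁻¹ = s · (kg·m²·s⁻⁴·A⁻²) = kg·m²·s⁻³·A⁻².
kg·m²·s⁻³·A⁻² is the base-SI form of the ohm.

Ω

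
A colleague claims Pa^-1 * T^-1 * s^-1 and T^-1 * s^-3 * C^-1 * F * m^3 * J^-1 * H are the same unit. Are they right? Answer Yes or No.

Left side:
  Pa = N/m² (pressure = force per area),
      = kg·m⁻¹·s⁻².
  So Pa⁻¹ = kg⁻¹·m·s².
  T = Wb/m² (flux density = flux per area),
      = kg·s⁻²·A⁻¹.
  So T⁻¹ = kg⁻¹·s²·A.
  Combining: Pa⁻¹·T⁻¹·s⁻¹ = (kg⁻¹·m·s²) · (kg⁻¹·s²·A) · s⁻¹ = kg⁻²·m·s³·A.
Right side:
  T = kg·s⁻²·A⁻¹.
  So T⁻¹ = kg⁻¹·s²·A.
  C = s·A.
  So C⁻¹ = s⁻¹·A⁻¹.
  F = kg⁻¹·m⁻²·s⁴·A².
  J = kg·m²·s⁻².
  So J⁻¹ = kg⁻¹·m⁻²·s².
  H = kg·m²·s⁻²·A⁻².
  Combining: T⁻¹·s⁻³·C⁻¹·F·m³·J⁻¹·H = (kg⁻¹·s²·A) · s⁻³ · (s⁻¹·A⁻¹) · (kg⁻¹·m⁻²·s⁴·A²) · m³ · (kg⁻¹·m⁻²·s²) · (kg·m²·s⁻²·A⁻²) = kg⁻²·m·s².
Left is kg⁻²·m·s³·A; right is kg⁻²·m·s² — different.

No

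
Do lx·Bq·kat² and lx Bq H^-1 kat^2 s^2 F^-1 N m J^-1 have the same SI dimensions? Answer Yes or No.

Left side:
  lx = lm/m² (illuminance = luminous flux per area),
      = m⁻²·cd.
  Bq = 1/s = s⁻¹ (activity is decays per second).
  kat = mol/s = s⁻¹·mol (catalytic activity).
  So kat² = s⁻²·mol².
  Combining: lx·Bq·kat² = (m⁻²·cd) · s⁻¹ · (s⁻²·mol²) = m⁻²·s⁻³·mol²·cd.
Right side:
  lx = lm/m² (illuminance = luminous flux per area),
      = m⁻²·cd.
  Bq = 1/s = s⁻¹ (activity is decays per second).
  H = Wb/A (inductance = flux per current),
      = kg·m²·s⁻²·A⁻².
  So H⁻¹ = kg⁻¹·m⁻²·s²·A².
  kat = mol/s = s⁻¹·mol (catalytic activity).
  So kat² = s⁻²·mol².
  F = C/V (capacitance = charge per voltage),
      = A·s/(kg·m²·s⁻³·A⁻¹) (substituting C and V),
      = kg⁻¹·m⁻²·s⁴·A².
  So F⁻¹ = kg·m²·s⁻⁴·A⁻².
  N = kg·m/s² = kg·m·s⁻² (force = mass × acceleration).
  J = N·m (work = force × distance),
      = kg·m²·s⁻².
  So J⁻¹ = kg⁻¹·m⁻²·s².
  Combining: lx·Bq·H⁻¹·kat²·s²·F⁻¹·N·m·J⁻¹ = (m⁻²·cd) · s⁻¹ · (kg⁻¹·m⁻²·s²·A²) · (s⁻²·mol²) · s² · (kg·m²·s⁻⁴·A⁻²) · (kg·m·s⁻²) · m · (kg⁻¹·m⁻²·s²) = m⁻²·s⁻³·mol²·cd.
Both reduce to m⁻²·s⁻³·mol²·cd.

Yes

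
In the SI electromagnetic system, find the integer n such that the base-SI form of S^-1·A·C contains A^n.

0

S = 1/Ω (conductance is reciprocal resistance),
    = kg⁻¹·m⁻²·s³·A².
So S⁻¹ = kg·m²·s⁻³·A⁻².
C = A·s = s·A (charge = current × time).
Combining: S⁻¹·A·C = (kg·m²·s⁻³·A⁻²) · A · (s·A) = kg·m²·s⁻².
The exponent of A is 0.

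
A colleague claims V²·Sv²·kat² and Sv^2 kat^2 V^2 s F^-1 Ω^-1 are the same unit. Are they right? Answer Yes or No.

Yes

Left side:
  V = kg·m²·s⁻³·A⁻¹.
  So V² = kg²·m⁴·s⁻⁶·A⁻².
  Sv = m²·s⁻².
  So Sv² = m⁴·s⁻⁴.
  kat = s⁻¹·mol.
  So kat² = s⁻²·mol².
  Combining: V²·Sv²·kat² = (kg²·m⁴·s⁻⁶·A⁻²) · (m⁴·s⁻⁴) · (s⁻²·mol²) = kg²·m⁸·s⁻¹²·A⁻²·mol².
Right side:
  Sv = m²·s⁻².
  So Sv² = m⁴·s⁻⁴.
  kat = s⁻¹·mol.
  So kat² = s⁻²·mol².
  V = kg·m²·s⁻³·A⁻¹.
  So V² = kg²·m⁴·s⁻⁶·A⁻².
  F = kg⁻¹·m⁻²·s⁴·A².
  So F⁻¹ = kg·m²·s⁻⁴·A⁻².
  Ω = kg·m²·s⁻³·A⁻².
  So Ω⁻¹ = kg⁻¹·m⁻²·s³·A².
  Combining: Sv²·kat²·V²·s·F⁻¹·Ω⁻¹ = (m⁴·s⁻⁴) · (s⁻²·mol²) · (kg²·m⁴·s⁻⁶·A⁻²) · s · (kg·m²·s⁻⁴·A⁻²) · (kg⁻¹·m⁻²·s³·A²) = kg²·m⁸·s⁻¹²·A⁻²·mol².
Both reduce to kg²·m⁸·s⁻¹²·A⁻²·mol².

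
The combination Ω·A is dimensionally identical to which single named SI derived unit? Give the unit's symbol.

V

Ω = V/A (resistance = voltage per current),
    = kg·m²·s⁻³·A⁻².
Combining: Ω·A = (kg·m²·s⁻³·A⁻²) · A = kg·m²·s⁻³·A⁻¹.
kg·m²·s⁻³·A⁻¹ is the base-SI form of the volt.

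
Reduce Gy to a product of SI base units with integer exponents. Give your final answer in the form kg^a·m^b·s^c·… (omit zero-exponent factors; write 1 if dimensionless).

Gy = J/kg (absorbed dose = energy per mass),
    = m²·s⁻².

m²·s⁻²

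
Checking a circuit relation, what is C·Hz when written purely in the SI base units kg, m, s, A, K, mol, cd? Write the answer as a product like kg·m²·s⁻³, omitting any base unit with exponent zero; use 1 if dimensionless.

C = s·A.
Hz = s⁻¹.
Combining: C·Hz = (s·A) · s⁻¹ = A.

A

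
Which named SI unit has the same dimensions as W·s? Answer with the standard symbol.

W = J/s (power = energy per time),
    = kg·m²·s⁻³.
Combining: W·s = (kg·m²·s⁻³) · s = kg·m²·s⁻².
kg·m²·s⁻² is the base-SI form of the joule.

J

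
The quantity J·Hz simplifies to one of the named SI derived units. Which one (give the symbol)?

W

J = N·m (work = force × distance),
    = kg·m²·s⁻².
Hz = 1/s = s⁻¹ (frequency is cycles per second).
Combining: J·Hz = (kg·m²·s⁻²) · s⁻¹ = kg·m²·s⁻³.
kg·m²·s⁻³ is the base-SI form of the watt.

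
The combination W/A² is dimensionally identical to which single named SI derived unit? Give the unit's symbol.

Ω

W = kg·m²·s⁻³.
Combining: A⁻²·W = A⁻² · (kg·m²·s⁻³) = kg·m²·s⁻³·A⁻².
kg·m²·s⁻³·A⁻² is the base-SI form of the ohm.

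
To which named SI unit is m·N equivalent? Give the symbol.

J

N = kg·m/s² = kg·m·s⁻² (force = mass × acceleration).
Combining: m·N = m · (kg·m·s⁻²) = kg·m²·s⁻².
kg·m²·s⁻² is the base-SI form of the joule.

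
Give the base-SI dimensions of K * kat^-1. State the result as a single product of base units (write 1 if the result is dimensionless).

kat = mol/s = s⁻¹·mol (catalytic activity).
So kat⁻¹ = s·mol⁻¹.
Combining: K·kat⁻¹ = K · (s·mol⁻¹) = s·K·mol⁻¹.

s·K·mol⁻¹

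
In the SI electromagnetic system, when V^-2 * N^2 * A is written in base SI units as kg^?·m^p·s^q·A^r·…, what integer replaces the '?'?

0

V = W/A (potential = power per current),
    = kg·m²·s⁻³·A⁻¹.
So V⁻² = kg⁻²·m⁻⁴·s⁶·A².
N = kg·m/s² = kg·m·s⁻² (force = mass × acceleration).
So N² = kg²·m²·s⁻⁴.
Combining: V⁻²·N²·A = (kg⁻²·m⁻⁴·s⁶·A²) · (kg²·m²·s⁻⁴) · A = m⁻²·s²·A³.
The exponent of kg is 0.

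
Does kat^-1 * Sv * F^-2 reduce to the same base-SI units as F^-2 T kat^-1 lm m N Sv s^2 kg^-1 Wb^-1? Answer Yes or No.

No

Left side:
  kat = mol/s = s⁻¹·mol (catalytic activity).
  So kat⁻¹ = s·mol⁻¹.
  Sv = J/kg (equivalent dose = energy per mass),
      = m²·s⁻².
  F = C/V (capacitance = charge per voltage),
      = A·s/(kg·m²·s⁻³·A⁻¹) (substituting C and V),
      = kg⁻¹·m⁻²·s⁴·A².
  So F⁻² = kg²·m⁴·s⁻⁸·A⁻⁴.
  Combining: kat⁻¹·Sv·F⁻² = (s·mol⁻¹) · (m²·s⁻²) · (kg²·m⁴·s⁻⁸·A⁻⁴) = kg²·m⁶·s⁻⁹·A⁻⁴·mol⁻¹.
Right side:
  F = C/V (capacitance = charge per voltage),
      = A·s/(kg·m²·s⁻³·A⁻¹) (substituting C and V),
      = kg⁻¹·m⁻²·s⁴·A².
  So F⁻² = kg²·m⁴·s⁻⁸·A⁻⁴.
  T = Wb/m² (flux density = flux per area),
      = kg·s⁻²·A⁻¹.
  kat = mol/s = s⁻¹·mol (catalytic activity).
  So kat⁻¹ = s·mol⁻¹.
  lm = cd·sr = cd (luminous flux; sr is dimensionless).
  N = kg·m/s² = kg·m·s⁻² (force = mass × acceleration).
  Sv = J/kg (equivalent dose = energy per mass),
      = m²·s⁻².
  Wb = V·s (flux: a volt is a weber per second),
      = kg·m²·s⁻²·A⁻¹.
  So Wb⁻¹ = kg⁻¹·m⁻²·s²·A.
  Combining: F⁻²·T·kat⁻¹·lm·m·N·Sv·s²·kg⁻¹·Wb⁻¹ = (kg²·m⁴·s⁻⁸·A⁻⁴) · (kg·s⁻²·A⁻¹) · (s·mol⁻¹) · cd · m · (kg·m·s⁻²) · (m²·s⁻²) · s² · kg⁻¹ · (kg⁻¹·m⁻²·s²·A) = kg²·m⁶·s⁻⁹·A⁻⁴·mol⁻¹·cd.
Left is kg²·m⁶·s⁻⁹·A⁻⁴·mol⁻¹; right is kg²·m⁶·s⁻⁹·A⁻⁴·mol⁻¹·cd — different.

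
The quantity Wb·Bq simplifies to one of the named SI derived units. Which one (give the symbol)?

Wb = V·s (flux: a volt is a weber per second),
    = kg·m²·s⁻²·A⁻¹.
Bq = 1/s = s⁻¹ (activity is decays per second).
Combining: Wb·Bq = (kg·m²·s⁻²·A⁻¹) · s⁻¹ = kg·m²·s⁻³·A⁻¹.
kg·m²·s⁻³·A⁻¹ is the base-SI form of the volt.

V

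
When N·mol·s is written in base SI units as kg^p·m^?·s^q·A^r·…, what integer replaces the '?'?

N = kg·m·s⁻².
Combining: N·mol·s = (kg·m·s⁻²) · mol · s = kg·m·s⁻¹·mol.
The exponent of m is 1.

1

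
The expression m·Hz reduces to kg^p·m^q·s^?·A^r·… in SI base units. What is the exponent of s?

-1

Hz = 1/s = s⁻¹ (frequency is cycles per second).
Combining: m·Hz = m · s⁻¹ = m·s⁻¹.
The exponent of s is -1.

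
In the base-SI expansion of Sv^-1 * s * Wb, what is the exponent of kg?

1

Sv = J/kg (equivalent dose = energy per mass),
    = m²·s⁻².
So Sv⁻¹ = m⁻²·s².
Wb = V·s (flux: a volt is a weber per second),
    = kg·m²·s⁻²·A⁻¹.
Combining: Sv⁻¹·s·Wb = (m⁻²·s²) · s · (kg·m²·s⁻²·A⁻¹) = kg·s·A⁻¹.
The exponent of kg is 1.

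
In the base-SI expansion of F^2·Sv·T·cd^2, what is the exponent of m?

F = kg⁻¹·m⁻²·s⁴·A².
So F² = kg⁻²·m⁻⁴·s⁸·A⁴.
Sv = m²·s⁻².
T = kg·s⁻²·A⁻¹.
Combining: F²·Sv·T·cd² = (kg⁻²·m⁻⁴·s⁸·A⁴) · (m²·s⁻²) · (kg·s⁻²·A⁻¹) · cd² = kg⁻¹·m⁻²·s⁴·A³·cd².
The exponent of m is -2.

-2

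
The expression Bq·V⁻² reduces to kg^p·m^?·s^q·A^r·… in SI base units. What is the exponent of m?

-4

Bq = 1/s = s⁻¹ (activity is decays per second).
V = W/A (potential = power per current),
    = kg·m²·s⁻³·A⁻¹.
So V⁻² = kg⁻²·m⁻⁴·s⁶·A².
Combining: Bq·V⁻² = s⁻¹ · (kg⁻²·m⁻⁴·s⁶·A²) = kg⁻²·m⁻⁴·s⁵·A².
The exponent of m is -4.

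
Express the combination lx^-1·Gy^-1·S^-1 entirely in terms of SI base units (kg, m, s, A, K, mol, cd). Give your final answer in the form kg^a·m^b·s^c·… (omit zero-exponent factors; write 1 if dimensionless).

lx = m⁻²·cd.
So lx⁻¹ = m²·cd⁻¹.
Gy = m²·s⁻².
So Gy⁻¹ = m⁻²·s².
S = kg⁻¹·m⁻²·s³·A².
So S⁻¹ = kg·m²·s⁻³·A⁻².
Combining: lx⁻¹·Gy⁻¹·S⁻¹ = (m²·cd⁻¹) · (m⁻²·s²) · (kg·m²·s⁻³·A⁻²) = kg·m²·s⁻¹·A⁻²·cd⁻¹.

kg·m²·s⁻¹·A⁻²·cd⁻¹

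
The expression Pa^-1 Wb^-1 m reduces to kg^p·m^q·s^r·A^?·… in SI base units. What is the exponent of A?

Pa = kg·m⁻¹·s⁻².
So Pa⁻¹ = kg⁻¹·m·s².
Wb = kg·m²·s⁻²·A⁻¹.
So Wb⁻¹ = kg⁻¹·m⁻²·s²·A.
Combining: Pa⁻¹·Wb⁻¹·m = (kg⁻¹·m·s²) · (kg⁻¹·m⁻²·s²·A) · m = kg⁻²·s⁴·A.
The exponent of A is 1.

1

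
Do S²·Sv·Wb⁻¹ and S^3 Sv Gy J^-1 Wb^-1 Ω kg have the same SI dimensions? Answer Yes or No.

Yes

Left side:
  S = 1/Ω (conductance is reciprocal resistance),
      = kg⁻¹·m⁻²·s³·A².
  So S² = kg⁻²·m⁻⁴·s⁶·A⁴.
  Sv = J/kg (equivalent dose = energy per mass),
      = m²·s⁻².
  Wb = V·s (flux: a volt is a weber per second),
      = kg·m²·s⁻²·A⁻¹.
  So Wb⁻¹ = kg⁻¹·m⁻²·s²·A.
  Combining: S²·Sv·Wb⁻¹ = (kg⁻²·m⁻⁴·s⁶·A⁴) · (m²·s⁻²) · (kg⁻¹·m⁻²·s²·A) = kg⁻³·m⁻⁴·s⁶·A⁵.
Right side:
  S = kg⁻¹·m⁻²·s³·A².
  So S³ = kg⁻³·m⁻⁶·s⁹·A⁶.
  Sv = m²·s⁻².
  Gy = m²·s⁻².
  J = kg·m²·s⁻².
  So J⁻¹ = kg⁻¹·m⁻²·s².
  Wb = kg·m²·s⁻²·A⁻¹.
  So Wb⁻¹ = kg⁻¹·m⁻²·s²·A.
  Ω = kg·m²·s⁻³·A⁻².
  Combining: S³·Sv·Gy·J⁻¹·Wb⁻¹·Ω·kg = (kg⁻³·m⁻⁶·s⁹·A⁶) · (m²·s⁻²) · (m²·s⁻²) · (kg⁻¹·m⁻²·s²) · (kg⁻¹·m⁻²·s²·A) · (kg·m²·s⁻³·A⁻²) · kg = kg⁻³·m⁻⁴·s⁶·A⁵.
Both reduce to kg⁻³·m⁻⁴·s⁶·A⁵.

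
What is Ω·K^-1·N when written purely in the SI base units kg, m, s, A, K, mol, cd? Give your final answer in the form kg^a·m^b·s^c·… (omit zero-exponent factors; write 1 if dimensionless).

Ω = V/A (resistance = voltage per current),
    = kg·m²·s⁻³·A⁻².
N = kg·m/s² = kg·m·s⁻² (force = mass × acceleration).
Combining: Ω·K⁻¹·N = (kg·m²·s⁻³·A⁻²) · K⁻¹ · (kg·m·s⁻²) = kg²·m³·s⁻⁵·A⁻²·K⁻¹.

kg²·m³·s⁻⁵·A⁻²·K⁻¹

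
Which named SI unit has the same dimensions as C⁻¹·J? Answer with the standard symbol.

C = s·A.
So C⁻¹ = s⁻¹·A⁻¹.
J = kg·m²·s⁻².
Combining: C⁻¹·J = (s⁻¹·A⁻¹) · (kg·m²·s⁻²) = kg·m²·s⁻³·A⁻¹.
kg·m²·s⁻³·A⁻¹ is the base-SI form of the volt.

V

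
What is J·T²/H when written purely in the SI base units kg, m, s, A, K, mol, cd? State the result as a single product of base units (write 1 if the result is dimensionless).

kg²·s⁻⁴

J = N·m (work = force × distance),
    = kg·m²·s⁻².
T = Wb/m² (flux density = flux per area),
    = kg·s⁻²·A⁻¹.
So T² = kg²·s⁻⁴·A⁻².
H = Wb/A (inductance = flux per current),
    = kg·m²·s⁻²·A⁻².
So H⁻¹ = kg⁻¹·m⁻²·s²·A².
Combining: J·T²·H⁻¹ = (kg·m²·s⁻²) · (kg²·s⁻⁴·A⁻²) · (kg⁻¹·m⁻²·s²·A²) = kg²·s⁻⁴.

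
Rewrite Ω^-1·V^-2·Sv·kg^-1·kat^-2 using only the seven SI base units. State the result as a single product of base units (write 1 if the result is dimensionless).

kg⁻⁴·m⁻⁴·s⁹·A⁴·mol⁻²

Ω = kg·m²·s⁻³·A⁻².
So Ω⁻¹ = kg⁻¹·m⁻²·s³·A².
V = kg·m²·s⁻³·A⁻¹.
So V⁻² = kg⁻²·m⁻⁴·s⁶·A².
Sv = m²·s⁻².
kat = s⁻¹·mol.
So kat⁻² = s²·mol⁻².
Combining: Ω⁻¹·V⁻²·Sv·kg⁻¹·kat⁻² = (kg⁻¹·m⁻²·s³·A²) · (kg⁻²·m⁻⁴·s⁶·A²) · (m²·s⁻²) · kg⁻¹ · (s²·mol⁻²) = kg⁻⁴·m⁻⁴·s⁹·A⁴·mol⁻².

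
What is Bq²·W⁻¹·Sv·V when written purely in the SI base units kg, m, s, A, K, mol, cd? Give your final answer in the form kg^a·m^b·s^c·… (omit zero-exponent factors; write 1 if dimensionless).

m²·s⁻⁴·A⁻¹

Bq = 1/s = s⁻¹ (activity is decays per second).
So Bq² = s⁻².
W = J/s (power = energy per time),
    = kg·m²·s⁻³.
So W⁻¹ = kg⁻¹·m⁻²·s³.
Sv = J/kg (equivalent dose = energy per mass),
    = m²·s⁻².
V = W/A (potential = power per current),
    = kg·m²·s⁻³·A⁻¹.
Combining: Bq²·W⁻¹·Sv·V = s⁻² · (kg⁻¹·m⁻²·s³) · (m²·s⁻²) · (kg·m²·s⁻³·A⁻¹) = m²·s⁻⁴·A⁻¹.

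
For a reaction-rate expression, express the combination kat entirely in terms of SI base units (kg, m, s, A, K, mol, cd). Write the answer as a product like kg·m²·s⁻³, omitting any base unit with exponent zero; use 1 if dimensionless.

kat = mol/s = s⁻¹·mol (catalytic activity).

s⁻¹·mol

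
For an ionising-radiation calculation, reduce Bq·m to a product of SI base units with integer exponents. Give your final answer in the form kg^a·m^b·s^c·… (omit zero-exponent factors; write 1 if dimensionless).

m·s⁻¹

Bq = s⁻¹.
Combining: Bq·m = s⁻¹ · m = m·s⁻¹.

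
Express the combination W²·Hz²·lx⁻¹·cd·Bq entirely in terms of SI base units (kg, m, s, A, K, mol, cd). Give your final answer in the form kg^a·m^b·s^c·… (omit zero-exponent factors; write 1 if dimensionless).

kg²·m⁶·s⁻⁹

W = kg·m²·s⁻³.
So W² = kg²·m⁴·s⁻⁶.
Hz = s⁻¹.
So Hz² = s⁻².
lx = m⁻²·cd.
So lx⁻¹ = m²·cd⁻¹.
Bq = s⁻¹.
Combining: W²·Hz²·lx⁻¹·cd·Bq = (kg²·m⁴·s⁻⁶) · s⁻² · (m²·cd⁻¹) · cd · s⁻¹ = kg²·m⁶·s⁻⁹.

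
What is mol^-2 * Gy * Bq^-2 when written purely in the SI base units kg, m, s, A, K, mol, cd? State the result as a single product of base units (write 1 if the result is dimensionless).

m²·mol⁻²

Gy = J/kg (absorbed dose = energy per mass),
    = m²·s⁻².
Bq = 1/s = s⁻¹ (activity is decays per second).
So Bq⁻² = s².
Combining: mol⁻²·Gy·Bq⁻² = mol⁻² · (m²·s⁻²) · s² = m²·mol⁻².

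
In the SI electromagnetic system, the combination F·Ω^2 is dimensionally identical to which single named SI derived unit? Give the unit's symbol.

F = C/V (capacitance = charge per voltage),
    = A·s/(kg·m²·s⁻³·A⁻¹) (substituting C and V),
    = kg⁻¹·m⁻²·s⁴·A².
Ω = V/A (resistance = voltage per current),
    = kg·m²·s⁻³·A⁻².
So Ω² = kg²·m⁴·s⁻⁶·A⁻⁴.
Combining: F·Ω² = (kg⁻¹·m⁻²·s⁴·A²) · (kg²·m⁴·s⁻⁶·A⁻⁴) = kg·m²·s⁻²·A⁻².
kg·m²·s⁻²·A⁻² is the base-SI form of the henry.

H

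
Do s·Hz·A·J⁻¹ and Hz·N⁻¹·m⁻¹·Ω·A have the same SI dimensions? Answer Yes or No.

No

Left side:
  Hz = 1/s = s⁻¹ (frequency is cycles per second).
  J = N·m (work = force × distance),
      = kg·m²·s⁻².
  So J⁻¹ = kg⁻¹·m⁻²·s².
  Combining: s·Hz·A·J⁻¹ = s · s⁻¹ · A · (kg⁻¹·m⁻²·s²) = kg⁻¹·m⁻²·s²·A.
Right side:
  Hz = 1/s = s⁻¹ (frequency is cycles per second).
  N = kg·m/s² = kg·m·s⁻² (force = mass × acceleration).
  So N⁻¹ = kg⁻¹·m⁻¹·s².
  Ω = V/A (resistance = voltage per current),
      = kg·m²·s⁻³·A⁻².
  Combining: Hz·N⁻¹·m⁻¹·Ω·A = s⁻¹ · (kg⁻¹·m⁻¹·s²) · m⁻¹ · (kg·m²·s⁻³·A⁻²) · A = s⁻²·A⁻¹.
Left is kg⁻¹·m⁻²·s²·A; right is s⁻²·A⁻¹ — different.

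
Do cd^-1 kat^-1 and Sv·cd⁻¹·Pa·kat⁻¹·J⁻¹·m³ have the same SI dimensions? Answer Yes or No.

Left side:
  kat = s⁻¹·mol.
  So kat⁻¹ = s·mol⁻¹.
  Combining: cd⁻¹·kat⁻¹ = cd⁻¹ · (s·mol⁻¹) = s·mol⁻¹·cd⁻¹.
Right side:
  Sv = J/kg (equivalent dose = energy per mass),
      = m²·s⁻².
  Pa = N/m² (pressure = force per area),
      = kg·m⁻¹·s⁻².
  kat = mol/s = s⁻¹·mol (catalytic activity).
  So kat⁻¹ = s·mol⁻¹.
  J = N·m (work = force × distance),
      = kg·m²·s⁻².
  So J⁻¹ = kg⁻¹·m⁻²·s².
  Combining: Sv·cd⁻¹·Pa·kat⁻¹·J⁻¹·m³ = (m²·s⁻²) · cd⁻¹ · (kg·m⁻¹·s⁻²) · (s·mol⁻¹) · (kg⁻¹·m⁻²·s²) · m³ = m²·s⁻¹·mol⁻¹·cd⁻¹.
Left is s·mol⁻¹·cd⁻¹; right is m²·s⁻¹·mol⁻¹·cd⁻¹ — different.

No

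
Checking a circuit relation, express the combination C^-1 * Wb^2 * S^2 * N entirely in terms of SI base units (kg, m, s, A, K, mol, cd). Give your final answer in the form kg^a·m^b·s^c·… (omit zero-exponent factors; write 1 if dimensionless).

C = A·s = s·A (charge = current × time).
So C⁻¹ = s⁻¹·A⁻¹.
Wb = V·s (flux: a volt is a weber per second),
    = kg·m²·s⁻²·A⁻¹.
So Wb² = kg²·m⁴·s⁻⁴·A⁻².
S = 1/Ω (conductance is reciprocal resistance),
    = kg⁻¹·m⁻²·s³·A².
So S² = kg⁻²·m⁻⁴·s⁶·A⁴.
N = kg·m/s² = kg·m·s⁻² (force = mass × acceleration).
Combining: C⁻¹·Wb²·S²·N = (s⁻¹·A⁻¹) · (kg²·m⁴·s⁻⁴·A⁻²) · (kg⁻²·m⁻⁴·s⁶·A⁴) · (kg·m·s⁻²) = kg·m·s⁻¹·A.

kg·m·s⁻¹·A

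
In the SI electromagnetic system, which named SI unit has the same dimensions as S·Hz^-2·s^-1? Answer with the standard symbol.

S = 1/Ω (conductance is reciprocal resistance),
    = kg⁻¹·m⁻²·s³·A².
Hz = 1/s = s⁻¹ (frequency is cycles per second).
So Hz⁻² = s².
Combining: S·Hz⁻²·s⁻¹ = (kg⁻¹·m⁻²·s³·A²) · s² · s⁻¹ = kg⁻¹·m⁻²·s⁴·A².
kg⁻¹·m⁻²·s⁴·A² is the base-SI form of the farad.

F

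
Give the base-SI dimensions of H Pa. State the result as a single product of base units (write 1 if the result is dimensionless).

kg²·m·s⁻⁴·A⁻²

H = Wb/A (inductance = flux per current),
    = kg·m²·s⁻²·A⁻².
Pa = N/m² (pressure = force per area),
    = kg·m⁻¹·s⁻².
Combining: H·Pa = (kg·m²·s⁻²·A⁻²) · (kg·m⁻¹·s⁻²) = kg²·m·s⁻⁴·A⁻².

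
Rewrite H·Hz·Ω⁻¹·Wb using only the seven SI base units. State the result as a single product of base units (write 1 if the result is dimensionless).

H = Wb/A (inductance = flux per current),
    = kg·m²·s⁻²·A⁻².
Hz = 1/s = s⁻¹ (frequency is cycles per second).
Ω = V/A (resistance = voltage per current),
    = kg·m²·s⁻³·A⁻².
So Ω⁻¹ = kg⁻¹·m⁻²·s³·A².
Wb = V·s (flux: a volt is a weber per second),
    = kg·m²·s⁻²·A⁻¹.
Combining: H·Hz·Ω⁻¹·Wb = (kg·m²·s⁻²·A⁻²) · s⁻¹ · (kg⁻¹·m⁻²·s³·A²) · (kg·m²·s⁻²·A⁻¹) = kg·m²·s⁻²·A⁻¹.

kg·m²·s⁻²·A⁻¹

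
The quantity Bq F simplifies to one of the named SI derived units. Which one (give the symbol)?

S

Bq = s⁻¹.
F = kg⁻¹·m⁻²·s⁴·A².
Combining: Bq·F = s⁻¹ · (kg⁻¹·m⁻²·s⁴·A²) = kg⁻¹·m⁻²·s³·A².
kg⁻¹·m⁻²·s³·A² is the base-SI form of the siemens.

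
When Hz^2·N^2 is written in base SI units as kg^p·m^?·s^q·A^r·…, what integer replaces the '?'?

Hz = 1/s = s⁻¹ (frequency is cycles per second).
So Hz² = s⁻².
N = kg·m/s² = kg·m·s⁻² (force = mass × acceleration).
So N² = kg²·m²·s⁻⁴.
Combining: Hz²·N² = s⁻² · (kg²·m²·s⁻⁴) = kg²·m²·s⁻⁶.
The exponent of m is 2.

2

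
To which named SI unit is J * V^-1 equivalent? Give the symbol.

J = N·m (work = force × distance),
    = kg·m²·s⁻².
V = W/A (potential = power per current),
    = kg·m²·s⁻³·A⁻¹.
So V⁻¹ = kg⁻¹·m⁻²·s³·A.
Combining: J·V⁻¹ = (kg·m²·s⁻²) · (kg⁻¹·m⁻²·s³·A) = s·A.
s·A is the base-SI form of the coulomb.

C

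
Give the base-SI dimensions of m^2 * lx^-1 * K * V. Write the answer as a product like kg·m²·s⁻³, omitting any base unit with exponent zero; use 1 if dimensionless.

lx = m⁻²·cd.
So lx⁻¹ = m²·cd⁻¹.
V = kg·m²·s⁻³·A⁻¹.
Combining: m²·lx⁻¹·K·V = m² · (m²·cd⁻¹) · K · (kg·m²·s⁻³·A⁻¹) = kg·m⁶·s⁻³·A⁻¹·K·cd⁻¹.

kg·m⁶·s⁻³·A⁻¹·K·cd⁻¹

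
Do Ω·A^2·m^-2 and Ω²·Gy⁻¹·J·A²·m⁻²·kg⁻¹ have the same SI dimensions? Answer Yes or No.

Left side:
  Ω = V/A (resistance = voltage per current),
      = kg·m²·s⁻³·A⁻².
  Combining: Ω·A²·m⁻² = (kg·m²·s⁻³·A⁻²) · A² · m⁻² = kg·s⁻³.
Right side:
  Ω = V/A (resistance = voltage per current),
      = kg·m²·s⁻³·A⁻².
  So Ω² = kg²·m⁴·s⁻⁶·A⁻⁴.
  Gy = J/kg (absorbed dose = energy per mass),
      = m²·s⁻².
  So Gy⁻¹ = m⁻²·s².
  J = N·m (work = force × distance),
      = kg·m²·s⁻².
  Combining: Ω²·Gy⁻¹·J·A²·m⁻²·kg⁻¹ = (kg²·m⁴·s⁻⁶·A⁻⁴) · (m⁻²·s²) · (kg·m²·s⁻²) · A² · m⁻² · kg⁻¹ = kg²·m²·s⁻⁶·A⁻².
Left is kg·s⁻³; right is kg²·m²·s⁻⁶·A⁻² — different.

No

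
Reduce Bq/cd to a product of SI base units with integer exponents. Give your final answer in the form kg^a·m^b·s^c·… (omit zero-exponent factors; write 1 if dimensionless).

Bq = s⁻¹.
Combining: cd⁻¹·Bq = cd⁻¹ · s⁻¹ = s⁻¹·cd⁻¹.

s⁻¹·cd⁻¹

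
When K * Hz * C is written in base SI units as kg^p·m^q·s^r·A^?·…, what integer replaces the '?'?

Hz = s⁻¹.
C = s·A.
Combining: K·Hz·C = K · s⁻¹ · (s·A) = A·K.
The exponent of A is 1.

1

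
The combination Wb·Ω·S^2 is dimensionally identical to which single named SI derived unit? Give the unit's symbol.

C

Wb = kg·m²·s⁻²·A⁻¹.
Ω = kg·m²·s⁻³·A⁻².
S = kg⁻¹·m⁻²·s³·A².
So S² = kg⁻²·m⁻⁴·s⁶·A⁴.
Combining: Wb·Ω·S² = (kg·m²·s⁻²·A⁻¹) · (kg·m²·s⁻³·A⁻²) · (kg⁻²·m⁻⁴·s⁶·A⁴) = s·A.
s·A is the base-SI form of the coulomb.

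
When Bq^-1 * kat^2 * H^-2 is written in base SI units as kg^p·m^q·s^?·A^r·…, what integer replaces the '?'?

3

Bq = 1/s = s⁻¹ (activity is decays per second).
So Bq⁻¹ = s.
kat = mol/s = s⁻¹·mol (catalytic activity).
So kat² = s⁻²·mol².
H = Wb/A (inductance = flux per current),
    = kg·m²·s⁻²·A⁻².
So H⁻² = kg⁻²·m⁻⁴·s⁴·A⁴.
Combining: Bq⁻¹·kat²·H⁻² = s · (s⁻²·mol²) · (kg⁻²·m⁻⁴·s⁴·A⁴) = kg⁻²·m⁻⁴·s³·A⁴·mol².
The exponent of s is 3.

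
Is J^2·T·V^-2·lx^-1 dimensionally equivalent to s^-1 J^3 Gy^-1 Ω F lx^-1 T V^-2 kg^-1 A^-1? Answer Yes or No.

Left side:
  J = N·m (work = force × distance),
      = kg·m²·s⁻².
  So J² = kg²·m⁴·s⁻⁴.
  T = Wb/m² (flux density = flux per area),
      = kg·s⁻²·A⁻¹.
  V = W/A (potential = power per current),
      = kg·m²·s⁻³·A⁻¹.
  So V⁻² = kg⁻²·m⁻⁴·s⁶·A².
  lx = lm/m² (illuminance = luminous flux per area),
      = m⁻²·cd.
  So lx⁻¹ = m²·cd⁻¹.
  Combining: J²·T·V⁻²·lx⁻¹ = (kg²·m⁴·s⁻⁴) · (kg·s⁻²·A⁻¹) · (kg⁻²·m⁻⁴·s⁶·A²) · (m²·cd⁻¹) = kg·m²·A·cd⁻¹.
Right side:
  J = kg·m²·s⁻².
  So J³ = kg³·m⁶·s⁻⁶.
  Gy = m²·s⁻².
  So Gy⁻¹ = m⁻²·s².
  Ω = kg·m²·s⁻³·A⁻².
  F = kg⁻¹·m⁻²·s⁴·A².
  lx = m⁻²·cd.
  So lx⁻¹ = m²·cd⁻¹.
  T = kg·s⁻²·A⁻¹.
  V = kg·m²·s⁻³·A⁻¹.
  So V⁻² = kg⁻²·m⁻⁴·s⁶·A².
  Combining: s⁻¹·J³·Gy⁻¹·Ω·F·lx⁻¹·T·V⁻²·kg⁻¹·A⁻¹ = s⁻¹ · (kg³·m⁶·s⁻⁶) · (m⁻²·s²) · (kg·m²·s⁻³·A⁻²) · (kg⁻¹·m⁻²·s⁴·A²) · (m²·cd⁻¹) · (kg·s⁻²·A⁻¹) · (kg⁻²·m⁻⁴·s⁶·A²) · kg⁻¹ · A⁻¹ = kg·m²·cd⁻¹.
Left is kg·m²·A·cd⁻¹; right is kg·m²·cd⁻¹ — different.

No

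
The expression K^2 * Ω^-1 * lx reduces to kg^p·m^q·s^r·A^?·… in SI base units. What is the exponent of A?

2

Ω = V/A (resistance = voltage per current),
    = kg·m²·s⁻³·A⁻².
So Ω⁻¹ = kg⁻¹·m⁻²·s³·A².
lx = lm/m² (illuminance = luminous flux per area),
    = m⁻²·cd.
Combining: K²·Ω⁻¹·lx = K² · (kg⁻¹·m⁻²·s³·A²) · (m⁻²·cd) = kg⁻¹·m⁻⁴·s³·A²·K²·cd.
The exponent of A is 2.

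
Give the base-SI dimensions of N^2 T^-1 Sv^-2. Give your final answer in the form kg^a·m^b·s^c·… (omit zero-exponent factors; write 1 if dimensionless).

kg·m⁻²·s²·A

N = kg·m/s² = kg·m·s⁻² (force = mass × acceleration).
So N² = kg²·m²·s⁻⁴.
T = Wb/m² (flux density = flux per area),
    = kg·s⁻²·A⁻¹.
So T⁻¹ = kg⁻¹·s²·A.
Sv = J/kg (equivalent dose = energy per mass),
    = m²·s⁻².
So Sv⁻² = m⁻⁴·s⁴.
Combining: N²·T⁻¹·Sv⁻² = (kg²·m²·s⁻⁴) · (kg⁻¹·s²·A) · (m⁻⁴·s⁴) = kg·m⁻²·s²·A.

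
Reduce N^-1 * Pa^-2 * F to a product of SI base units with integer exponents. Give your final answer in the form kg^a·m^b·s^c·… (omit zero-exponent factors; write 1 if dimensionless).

N = kg·m/s² = kg·m·s⁻² (force = mass × acceleration).
So N⁻¹ = kg⁻¹·m⁻¹·s².
Pa = N/m² (pressure = force per area),
    = kg·m⁻¹·s⁻².
So Pa⁻² = kg⁻²·m²·s⁴.
F = C/V (capacitance = charge per voltage),
    = A·s/(kg·m²·s⁻³·A⁻¹) (substituting C and V),
    = kg⁻¹·m⁻²·s⁴·A².
Combining: N⁻¹·Pa⁻²·F = (kg⁻¹·m⁻¹·s²) · (kg⁻²·m²·s⁴) · (kg⁻¹·m⁻²·s⁴·A²) = kg⁻⁴·m⁻¹·s¹⁰·A².

kg⁻⁴·m⁻¹·s¹⁰·A²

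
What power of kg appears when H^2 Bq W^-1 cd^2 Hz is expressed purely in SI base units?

1

H = Wb/A (inductance = flux per current),
    = kg·m²·s⁻²·A⁻².
So H² = kg²·m⁴·s⁻⁴·A⁻⁴.
Bq = 1/s = s⁻¹ (activity is decays per second).
W = J/s (power = energy per time),
    = kg·m²·s⁻³.
So W⁻¹ = kg⁻¹·m⁻²·s³.
Hz = 1/s = s⁻¹ (frequency is cycles per second).
Combining: H²·Bq·W⁻¹·cd²·Hz = (kg²·m⁴·s⁻⁴·A⁻⁴) · s⁻¹ · (kg⁻¹·m⁻²·s³) · cd² · s⁻¹ = kg·m²·s⁻³·A⁻⁴·cd².
The exponent of kg is 1.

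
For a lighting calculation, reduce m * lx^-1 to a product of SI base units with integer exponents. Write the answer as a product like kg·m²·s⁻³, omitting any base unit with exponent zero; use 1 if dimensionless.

lx = lm/m² (illuminance = luminous flux per area),
    = m⁻²·cd.
So lx⁻¹ = m²·cd⁻¹.
Combining: m·lx⁻¹ = m · (m²·cd⁻¹) = m³·cd⁻¹.

m³·cd⁻¹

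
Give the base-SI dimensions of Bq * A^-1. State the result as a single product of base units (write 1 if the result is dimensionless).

Bq = s⁻¹.
Combining: Bq·A⁻¹ = s⁻¹ · A⁻¹ = s⁻¹·A⁻¹.

s⁻¹·A⁻¹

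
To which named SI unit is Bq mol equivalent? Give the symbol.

Bq = 1/s = s⁻¹ (activity is decays per second).
Combining: Bq·mol = s⁻¹ · mol = s⁻¹·mol.
s⁻¹·mol is the base-SI form of the katal.

kat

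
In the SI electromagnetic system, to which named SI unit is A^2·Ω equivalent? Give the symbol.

W

Ω = V/A (resistance = voltage per current),
    = kg·m²·s⁻³·A⁻².
Combining: A²·Ω = A² · (kg·m²·s⁻³·A⁻²) = kg·m²·s⁻³.
kg·m²·s⁻³ is the base-SI form of the watt.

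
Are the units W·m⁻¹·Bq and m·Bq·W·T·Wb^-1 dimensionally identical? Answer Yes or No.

Yes

Left side:
  W = kg·m²·s⁻³.
  Bq = s⁻¹.
  Combining: W·m⁻¹·Bq = (kg·m²·s⁻³) · m⁻¹ · s⁻¹ = kg·m·s⁻⁴.
Right side:
  Bq = s⁻¹.
  W = kg·m²·s⁻³.
  T = kg·s⁻²·A⁻¹.
  Wb = kg·m²·s⁻²·A⁻¹.
  So Wb⁻¹ = kg⁻¹·m⁻²·s²·A.
  Combining: m·Bq·W·T·Wb⁻¹ = m · s⁻¹ · (kg·m²·s⁻³) · (kg·s⁻²·A⁻¹) · (kg⁻¹·m⁻²·s²·A) = kg·m·s⁻⁴.
Both reduce to kg·m·s⁻⁴.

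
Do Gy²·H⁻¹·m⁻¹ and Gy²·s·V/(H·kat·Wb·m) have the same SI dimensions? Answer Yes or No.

No

Left side:
  Gy = J/kg (absorbed dose = energy per mass),
      = m²·s⁻².
  So Gy² = m⁴·s⁻⁴.
  H = Wb/A (inductance = flux per current),
      = kg·m²·s⁻²·A⁻².
  So H⁻¹ = kg⁻¹·m⁻²·s²·A².
  Combining: Gy²·H⁻¹·m⁻¹ = (m⁴·s⁻⁴) · (kg⁻¹·m⁻²·s²·A²) · m⁻¹ = kg⁻¹·m·s⁻²·A².
Right side:
  Gy = J/kg (absorbed dose = energy per mass),
      = m²·s⁻².
  So Gy² = m⁴·s⁻⁴.
  H = Wb/A (inductance = flux per current),
      = kg·m²·s⁻²·A⁻².
  So H⁻¹ = kg⁻¹·m⁻²·s²·A².
  kat = mol/s = s⁻¹·mol (catalytic activity).
  So kat⁻¹ = s·mol⁻¹.
  Wb = V·s (flux: a volt is a weber per second),
      = kg·m²·s⁻²·A⁻¹.
  So Wb⁻¹ = kg⁻¹·m⁻²·s²·A.
  V = W/A (potential = power per current),
      = kg·m²·s⁻³·A⁻¹.
  Combining: Gy²·H⁻¹·s·kat⁻¹·Wb⁻¹·V·m⁻¹ = (m⁴·s⁻⁴) · (kg⁻¹·m⁻²·s²·A²) · s · (s·mol⁻¹) · (kg⁻¹·m⁻²·s²·A) · (kg·m²·s⁻³·A⁻¹) · m⁻¹ = kg⁻¹·m·s⁻¹·A²·mol⁻¹.
Left is kg⁻¹·m·s⁻²·A²; right is kg⁻¹·m·s⁻¹·A²·mol⁻¹ — different.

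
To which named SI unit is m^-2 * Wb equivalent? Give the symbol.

T

Wb = kg·m²·s⁻²·A⁻¹.
Combining: m⁻²·Wb = m⁻² · (kg·m²·s⁻²·A⁻¹) = kg·s⁻²·A⁻¹.
kg·s⁻²·A⁻¹ is the base-SI form of the tesla.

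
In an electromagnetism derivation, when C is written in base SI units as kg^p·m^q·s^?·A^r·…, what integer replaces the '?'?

1

C = s·A.
The exponent of s is 1.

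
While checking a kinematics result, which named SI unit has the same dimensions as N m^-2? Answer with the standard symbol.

N = kg·m/s² = kg·m·s⁻² (force = mass × acceleration).
Combining: N·m⁻² = (kg·m·s⁻²) · m⁻² = kg·m⁻¹·s⁻².
kg·m⁻¹·s⁻² is the base-SI form of the pascal.

Pa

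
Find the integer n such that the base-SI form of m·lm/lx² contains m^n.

5

lm = cd·sr = cd (luminous flux; sr is dimensionless).
lx = lm/m² (illuminance = luminous flux per area),
    = m⁻²·cd.
So lx⁻² = m⁴·cd⁻².
Combining: m·lm·lx⁻² = m · cd · (m⁴·cd⁻²) = m⁵·cd⁻¹.
The exponent of m is 5.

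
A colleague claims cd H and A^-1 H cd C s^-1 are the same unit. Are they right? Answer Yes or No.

Left side:
  H = Wb/A (inductance = flux per current),
      = kg·m²·s⁻²·A⁻².
  Combining: cd·H = cd · (kg·m²·s⁻²·A⁻²) = kg·m²·s⁻²·A⁻²·cd.
Right side:
  H = Wb/A (inductance = flux per current),
      = kg·m²·s⁻²·A⁻².
  C = A·s = s·A (charge = current × time).
  Combining: A⁻¹·H·cd·C·s⁻¹ = A⁻¹ · (kg·m²·s⁻²·A⁻²) · cd · (s·A) · s⁻¹ = kg·m²·s⁻²·A⁻²·cd.
Both reduce to kg·m²·s⁻²·A⁻²·cd.

Yes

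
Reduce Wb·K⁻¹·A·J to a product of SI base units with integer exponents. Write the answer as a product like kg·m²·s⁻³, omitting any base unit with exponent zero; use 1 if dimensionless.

kg²·m⁴·s⁻⁴·K⁻¹

Wb = V·s (flux: a volt is a weber per second),
    = kg·m²·s⁻²·A⁻¹.
J = N·m (work = force × distance),
    = kg·m²·s⁻².
Combining: Wb·K⁻¹·A·J = (kg·m²·s⁻²·A⁻¹) · K⁻¹ · A · (kg·m²·s⁻²) = kg²·m⁴·s⁻⁴·K⁻¹.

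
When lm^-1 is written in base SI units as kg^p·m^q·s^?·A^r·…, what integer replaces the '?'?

0

lm = cd·sr = cd (luminous flux; sr is dimensionless).
So lm⁻¹ = cd⁻¹.
The exponent of s is 0.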